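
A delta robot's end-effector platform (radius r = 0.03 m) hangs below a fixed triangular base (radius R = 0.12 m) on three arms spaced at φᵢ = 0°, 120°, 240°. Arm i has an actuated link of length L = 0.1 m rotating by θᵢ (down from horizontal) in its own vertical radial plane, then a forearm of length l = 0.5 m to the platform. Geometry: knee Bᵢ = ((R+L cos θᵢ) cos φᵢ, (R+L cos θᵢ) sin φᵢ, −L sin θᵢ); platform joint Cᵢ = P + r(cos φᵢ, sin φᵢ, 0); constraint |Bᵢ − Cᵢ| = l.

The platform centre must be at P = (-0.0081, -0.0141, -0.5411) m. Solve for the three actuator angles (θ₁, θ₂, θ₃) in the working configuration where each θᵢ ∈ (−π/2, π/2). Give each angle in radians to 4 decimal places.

rotate P by −φ1: (-0.0081, -0.0141, -0.5411)
  A cos θ + B sin θ = C:  0.0981·cos θ + -0.5411·sin θ = -0.3131
  θ1 = atan2(B,A) + arccos(C/0.5499) = 0.7850
rotate P by −φ2: (-0.0082, 0.0141, -0.5411)
  A=0.0982, B=-0.5411, C=(l²−L²−A²−y'²−z²)/(2L)=-0.3131
  √(A²+B²)=0.5499;  θ2 = -1.3913+2.1765 ≈ 0.7852
φ3=240.0° → target in arm frame (0.0163, 0.0000)
  A cos θ + B sin θ = C:  0.0737·cos θ + -0.5411·sin θ = -0.2911
  √(A²+B²)=0.5461;  θ3 = -1.4354+2.1331 ≈ 0.6977

θ₁ = 0.7850, θ₂ = 0.7852, θ₃ = 0.6977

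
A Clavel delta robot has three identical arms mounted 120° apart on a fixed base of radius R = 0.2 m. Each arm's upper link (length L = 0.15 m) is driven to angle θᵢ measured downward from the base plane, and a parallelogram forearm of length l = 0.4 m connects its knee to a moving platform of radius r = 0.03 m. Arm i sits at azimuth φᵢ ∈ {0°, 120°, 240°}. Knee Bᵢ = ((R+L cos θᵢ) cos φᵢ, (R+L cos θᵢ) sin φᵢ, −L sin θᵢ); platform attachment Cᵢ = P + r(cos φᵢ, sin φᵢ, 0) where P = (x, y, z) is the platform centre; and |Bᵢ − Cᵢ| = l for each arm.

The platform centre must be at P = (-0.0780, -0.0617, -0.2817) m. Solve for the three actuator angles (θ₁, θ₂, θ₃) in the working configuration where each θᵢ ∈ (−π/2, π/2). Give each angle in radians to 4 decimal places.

φ1=0.0° → target in arm frame (-0.0780, -0.0617)
  A=0.2480, B=-0.2817, C=(l²−L²−A²−y'²−z²)/(2L)=-0.0239
  θ1 = atan2(B,A) + arccos(C/0.3753) = 0.7855
arm 2 (φ=120.0°): x'=-0.0144, y'=0.0984
  A cos θ + B sin θ = C:  0.1844·cos θ + -0.2817·sin θ = 0.0482
  θ2 = atan2(B,A) + arccos(C/0.3367) = 0.4362
φ3=240.0° → target in arm frame (0.0924, -0.0367)
  e−x'=0.0776;  (l²−L²−(e−x')²−y'²−z²)/2L = 0.1693
  √(A²+B²)=0.2922;  θ3 = -1.3021+0.9529 ≈ -0.3492

θ₁ = 0.7855, θ₂ = 0.4362, θ₃ = -0.3492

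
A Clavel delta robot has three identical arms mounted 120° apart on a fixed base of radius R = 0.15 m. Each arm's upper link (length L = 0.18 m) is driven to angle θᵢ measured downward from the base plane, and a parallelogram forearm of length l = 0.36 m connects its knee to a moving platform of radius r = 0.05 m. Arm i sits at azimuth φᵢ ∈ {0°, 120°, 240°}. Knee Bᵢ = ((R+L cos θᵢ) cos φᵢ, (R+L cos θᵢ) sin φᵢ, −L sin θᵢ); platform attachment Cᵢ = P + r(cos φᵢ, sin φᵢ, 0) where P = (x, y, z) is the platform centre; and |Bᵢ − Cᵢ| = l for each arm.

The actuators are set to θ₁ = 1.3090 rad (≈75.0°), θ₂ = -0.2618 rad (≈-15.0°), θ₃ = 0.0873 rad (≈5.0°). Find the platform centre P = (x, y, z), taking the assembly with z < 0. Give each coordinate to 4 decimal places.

arm 1 at φ=0.0°: ρ1 = 0.1466;  centre 1 = (0.1466, 0.0000, -0.1739)
φ2=120.0°: virtual centre (-0.1369, 0.2372, 0.0466), radius l
φ3=240.0°: virtual centre (-0.1397, -0.2419, -0.0157), radius l
subtract pairs → two planes through P
linear system: -0.5670x+0.4744y = 0.0255−0.4409z; -0.5725x+-0.4838y = 0.0265−0.3163z
det = 0.5459;  x = -0.0456+0.6656z,  y = -0.0009+-0.1338z
sphere 1 gives Az²+Bz+C=0 with A=1.4610, B=0.0921, C=-0.0624;  B²−4AC=0.3733;  roots -0.2406, 0.1776;  negative root z = -0.2406
x = -0.2058, y = 0.0313

(-0.2058, 0.0313, -0.2406)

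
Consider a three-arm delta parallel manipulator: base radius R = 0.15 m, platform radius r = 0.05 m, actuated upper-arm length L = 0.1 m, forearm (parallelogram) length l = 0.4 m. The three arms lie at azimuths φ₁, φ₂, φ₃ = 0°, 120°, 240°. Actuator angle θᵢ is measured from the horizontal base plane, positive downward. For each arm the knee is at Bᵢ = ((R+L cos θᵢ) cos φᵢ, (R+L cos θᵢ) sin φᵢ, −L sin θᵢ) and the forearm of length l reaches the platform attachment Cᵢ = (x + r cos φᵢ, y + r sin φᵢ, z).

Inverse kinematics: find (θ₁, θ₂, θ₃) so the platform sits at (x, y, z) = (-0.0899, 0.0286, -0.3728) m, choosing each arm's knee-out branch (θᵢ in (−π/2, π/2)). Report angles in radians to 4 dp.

θ₁ = 0.7853, θ₂ = -0.0001, θ₃ = 0.2613

rotate P by −φ1: (-0.0899, 0.0286, -0.3728)
  A cos θ + B sin θ = C:  0.1899·cos θ + -0.3728·sin θ = -0.1293
  √(A²+B²)=0.4184;  θ1 = -1.0997+1.8850 ≈ 0.7853
arm 2 (φ=120.0°): x'=0.0697, y'=0.0636
  A cos θ + B sin θ = C:  0.0303·cos θ + -0.3728·sin θ = 0.0303
  θ2 = atan2(B,A) + arccos(C/0.3740) = -0.0001
φ3=240.0° → target in arm frame (0.0202, -0.0922)
  e−x'=0.0798;  (l²−L²−(e−x')²−y'²−z²)/2L = -0.0192
  θ3 = atan2(B,A) + arccos(C/0.3812) = 0.2613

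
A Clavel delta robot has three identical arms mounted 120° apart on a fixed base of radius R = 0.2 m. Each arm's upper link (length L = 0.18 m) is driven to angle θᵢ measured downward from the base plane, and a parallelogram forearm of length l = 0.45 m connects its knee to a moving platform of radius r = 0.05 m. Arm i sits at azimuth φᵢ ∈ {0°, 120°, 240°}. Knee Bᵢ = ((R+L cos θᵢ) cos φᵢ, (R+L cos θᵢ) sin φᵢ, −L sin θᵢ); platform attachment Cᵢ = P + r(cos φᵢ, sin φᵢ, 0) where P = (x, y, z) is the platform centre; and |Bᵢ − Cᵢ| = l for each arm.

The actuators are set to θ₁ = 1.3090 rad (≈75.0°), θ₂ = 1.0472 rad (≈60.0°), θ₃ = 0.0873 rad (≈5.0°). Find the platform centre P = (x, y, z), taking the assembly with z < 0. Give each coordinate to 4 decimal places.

arm 1 at φ=0.0°: e+L cos θ1 = 0.1966;  S1 = (0.1966, 0.0000, -0.1739)
arm 2 at φ=120.0°: e+L cos θ2 = 0.2400;  S2 = (-0.1200, 0.2078, -0.1559)
S3 = (0.3293·cos240.0°, 0.3293·sin240.0°, -0.0157) = (-0.1647, -0.2852, -0.0157)
eliminate P² terms by subtracting sphere 1 from 2 and 3
linear system: -0.6332x+0.4157y = 0.0130−0.0360z; -0.7225x+-0.5704y = 0.0398−0.3163z
Cramer: x(z) = -0.0363+0.2298z;  y(z) = -0.0239+0.2635z
quadratic in z: (1.1223)z²+(0.2281)z+(-0.1175)=0, √Δ=0.7612 → z ∈ {-0.4408, 0.2375}; z = -0.4408 (taking z<0)
x = -0.1375, y = -0.1400

(-0.1375, -0.1400, -0.4408)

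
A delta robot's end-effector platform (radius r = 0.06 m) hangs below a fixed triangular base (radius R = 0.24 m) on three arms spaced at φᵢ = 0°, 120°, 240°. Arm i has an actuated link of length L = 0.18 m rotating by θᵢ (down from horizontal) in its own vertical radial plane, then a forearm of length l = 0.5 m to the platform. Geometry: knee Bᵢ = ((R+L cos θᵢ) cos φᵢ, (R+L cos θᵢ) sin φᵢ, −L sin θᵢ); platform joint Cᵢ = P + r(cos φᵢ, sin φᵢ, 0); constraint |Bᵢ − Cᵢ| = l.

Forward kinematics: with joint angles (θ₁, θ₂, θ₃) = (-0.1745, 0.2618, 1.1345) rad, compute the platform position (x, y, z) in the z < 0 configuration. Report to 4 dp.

φ1=0.0°: virtual centre (0.3573, 0.0000, 0.0313), radius l
arm 2 at φ=120.0°: ρ2 = 0.3539;  centre 2 = (-0.1769, 0.3065, -0.0466)
φ3=240.0°: virtual centre (-0.1280, -0.2218, -0.1631), radius l
eliminate P² terms by subtracting sphere 1 from 2 and 3
[-1.0684 0.6129 -0.1557]·P = -0.0012;  [-0.9706 -0.4435 -0.3888]·P = -0.0364
Cramer: x(z) = 0.0214-0.2876z;  y(z) = 0.0353-0.2473z
quadratic in z: (1.1438)z²+(0.1132)z+(-0.1350)=0, √Δ=0.7939 → z ∈ {-0.3965, 0.2976}; z = -0.3965 (taking z<0)
x = 0.1354, y = 0.1334

(0.1354, 0.1334, -0.3965)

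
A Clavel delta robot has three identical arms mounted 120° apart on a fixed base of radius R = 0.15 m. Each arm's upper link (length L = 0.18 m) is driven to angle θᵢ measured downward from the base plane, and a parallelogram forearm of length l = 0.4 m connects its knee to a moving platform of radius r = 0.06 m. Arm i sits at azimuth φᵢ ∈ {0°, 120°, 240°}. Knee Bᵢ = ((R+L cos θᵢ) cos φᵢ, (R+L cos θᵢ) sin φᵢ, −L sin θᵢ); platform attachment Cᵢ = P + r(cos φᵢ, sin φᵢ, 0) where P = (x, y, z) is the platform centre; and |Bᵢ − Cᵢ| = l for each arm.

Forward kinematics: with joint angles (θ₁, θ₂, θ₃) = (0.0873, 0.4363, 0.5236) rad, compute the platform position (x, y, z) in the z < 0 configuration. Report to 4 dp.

O1 = (0.2693·cos0.0°, 0.2693·sin0.0°, -0.0157) = (0.2693, 0.0000, -0.0157)
arm 2 at φ=120.0°: (R−r)+L cos θ2 = 0.2531;  O2 = (-0.1266, 0.2192, -0.0761)
φ3=240.0°: virtual centre (-0.1229, -0.2129, -0.0900), radius l
eliminate P² terms by subtracting sphere 1 from 2 and 3
[-0.7918 0.4384 -0.1207]·P = -0.0029;  [-0.7845 -0.4259 -0.1486]·P = -0.0042
Cramer: x(z) = 0.0045-0.1711z;  y(z) = 0.0015-0.0337z
sphere 1 gives Az²+Bz+C=0 with A=1.0304, B=0.1219, C=-0.0896;  B²−4AC=0.3843;  roots -0.3600, 0.2417;  negative root z = -0.3600
x = 0.0661, y = 0.0137

(0.0661, 0.0137, -0.3600)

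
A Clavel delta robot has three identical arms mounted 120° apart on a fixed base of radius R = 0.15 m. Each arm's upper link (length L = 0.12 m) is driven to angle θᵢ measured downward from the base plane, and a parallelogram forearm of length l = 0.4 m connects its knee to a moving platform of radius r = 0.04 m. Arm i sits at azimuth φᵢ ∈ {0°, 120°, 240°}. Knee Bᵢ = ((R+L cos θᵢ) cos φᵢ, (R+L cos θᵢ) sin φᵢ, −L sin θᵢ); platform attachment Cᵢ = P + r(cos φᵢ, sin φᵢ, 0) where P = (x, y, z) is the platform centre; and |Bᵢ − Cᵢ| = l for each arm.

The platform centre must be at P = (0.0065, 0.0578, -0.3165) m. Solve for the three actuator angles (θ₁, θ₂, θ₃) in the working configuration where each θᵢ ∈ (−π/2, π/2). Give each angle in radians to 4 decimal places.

θ₁ = -0.0874, θ₂ = -0.3492, θ₃ = 0.2616

rotate P by −φ1: (0.0065, 0.0578, -0.3165)
  A cos θ + B sin θ = C:  0.1035·cos θ + -0.3165·sin θ = 0.1307
  √(A²+B²)=0.3330;  θ1 = -1.2547+1.1674 ≈ -0.0874
rotate P by −φ2: (0.0468, -0.0345, -0.3165)
  A cos θ + B sin θ = C:  0.0632·cos θ + -0.3165·sin θ = 0.1677
  √(A²+B²)=0.3227;  θ2 = -1.3737+1.0245 ≈ -0.3492
rotate P by −φ3: (-0.0533, -0.0233, -0.3165)
  A=0.1633, B=-0.3165, C=(l²−L²−A²−y'²−z²)/(2L)=0.0759
  γ=atan2(-0.3165,0.1633)=-1.0945;  ψ=arccos(0.2131)=1.3560;  θ3=γ+ψ≈0.2616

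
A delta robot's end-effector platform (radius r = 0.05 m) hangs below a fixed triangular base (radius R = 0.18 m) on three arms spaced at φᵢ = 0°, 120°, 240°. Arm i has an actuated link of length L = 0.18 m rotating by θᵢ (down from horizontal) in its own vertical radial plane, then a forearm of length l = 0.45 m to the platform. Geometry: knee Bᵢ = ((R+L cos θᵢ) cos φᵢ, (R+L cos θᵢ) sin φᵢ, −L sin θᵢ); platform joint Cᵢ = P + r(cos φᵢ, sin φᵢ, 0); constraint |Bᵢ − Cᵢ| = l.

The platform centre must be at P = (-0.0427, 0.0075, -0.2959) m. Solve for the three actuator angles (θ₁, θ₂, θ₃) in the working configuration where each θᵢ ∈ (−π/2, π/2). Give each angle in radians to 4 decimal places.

arm 1 (φ=0.0°): x'=-0.0427, y'=0.0075
  e−x'=0.1727;  (l²−L²−(e−x')²−y'²−z²)/2L = 0.1463
  θ1 = atan2(B,A) + arccos(C/0.3426) = 0.0872
φ2=120.0° → target in arm frame (0.0278, 0.0332)
  A=0.1022, B=-0.2959, C=(l²−L²−A²−y'²−z²)/(2L)=0.1972
  θ2 = atan2(B,A) + arccos(C/0.3130) = -0.3492
φ3=240.0° → target in arm frame (0.0149, -0.0407)
  A=0.1151, B=-0.2959, C=(l²−L²−A²−y'²−z²)/(2L)=0.1878
  √(A²+B²)=0.3175;  θ3 = -1.1997+0.9377 ≈ -0.2620

θ₁ = 0.0872, θ₂ = -0.3492, θ₃ = -0.2620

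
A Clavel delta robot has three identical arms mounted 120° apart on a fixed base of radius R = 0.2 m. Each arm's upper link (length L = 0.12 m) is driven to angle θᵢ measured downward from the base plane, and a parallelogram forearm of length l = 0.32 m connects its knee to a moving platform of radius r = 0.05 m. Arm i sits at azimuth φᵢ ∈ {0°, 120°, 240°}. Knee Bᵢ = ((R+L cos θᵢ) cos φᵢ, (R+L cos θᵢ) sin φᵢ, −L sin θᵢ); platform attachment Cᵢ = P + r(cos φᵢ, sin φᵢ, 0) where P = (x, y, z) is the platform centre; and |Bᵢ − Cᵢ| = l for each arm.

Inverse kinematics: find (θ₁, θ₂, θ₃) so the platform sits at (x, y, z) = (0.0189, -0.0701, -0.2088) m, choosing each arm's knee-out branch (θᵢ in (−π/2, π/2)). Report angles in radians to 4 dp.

θ₁ = 0.1742, θ₂ = 0.8726, θ₃ = -0.1738

rotate P by −φ1: (0.0189, -0.0701, -0.2088)
  A=0.1311, B=-0.2088, C=(l²−L²−A²−y'²−z²)/(2L)=0.0929
  θ1 = atan2(B,A) + arccos(C/0.2465) = 0.1742
rotate P by −φ2: (-0.0702, 0.0187, -0.2088)
  A=0.2202, B=-0.2088, C=(l²−L²−A²−y'²−z²)/(2L)=-0.0184
  θ2 = atan2(B,A) + arccos(C/0.3034) = 0.8726
rotate P by −φ3: (0.0513, 0.0514, -0.2088)
  A=0.0987, B=-0.2088, C=(l²−L²−A²−y'²−z²)/(2L)=0.1334
  √(A²+B²)=0.2310;  θ3 = -1.1291+0.9552 ≈ -0.1738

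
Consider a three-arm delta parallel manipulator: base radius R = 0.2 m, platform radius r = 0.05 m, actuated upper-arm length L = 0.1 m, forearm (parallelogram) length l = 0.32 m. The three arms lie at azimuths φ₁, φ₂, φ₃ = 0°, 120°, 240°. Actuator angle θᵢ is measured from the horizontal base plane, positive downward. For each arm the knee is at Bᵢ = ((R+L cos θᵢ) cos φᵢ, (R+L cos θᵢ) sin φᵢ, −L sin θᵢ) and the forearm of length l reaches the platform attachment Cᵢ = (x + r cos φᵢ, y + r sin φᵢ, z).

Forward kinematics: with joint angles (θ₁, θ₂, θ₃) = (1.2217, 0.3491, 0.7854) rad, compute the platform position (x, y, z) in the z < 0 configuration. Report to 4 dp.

S1 = (0.1842·cos0.0°, 0.1842·sin0.0°, -0.0940) = (0.1842, 0.0000, -0.0940)
φ2=120.0°: virtual centre (-0.1220, 0.2113, -0.0342), radius l
S3 = (0.2207·cos240.0°, 0.2207·sin240.0°, -0.0707) = (-0.1104, -0.1911, -0.0707)
subtract pairs → two planes through P
plane₁₂: -0.6124x+0.4226y+0.1195z = 0.0179
det = 0.4830;  x = -0.0238+0.1353z,  y = 0.0080+-0.0868z
sphere 1 gives Az²+Bz+C=0 with A=1.0258, B=0.1303, C=-0.0503;  B²−4AC=0.2232;  roots -0.2938, 0.1668;  negative root z = -0.2938
x = -0.0635, y = 0.0335

(-0.0635, 0.0335, -0.2938)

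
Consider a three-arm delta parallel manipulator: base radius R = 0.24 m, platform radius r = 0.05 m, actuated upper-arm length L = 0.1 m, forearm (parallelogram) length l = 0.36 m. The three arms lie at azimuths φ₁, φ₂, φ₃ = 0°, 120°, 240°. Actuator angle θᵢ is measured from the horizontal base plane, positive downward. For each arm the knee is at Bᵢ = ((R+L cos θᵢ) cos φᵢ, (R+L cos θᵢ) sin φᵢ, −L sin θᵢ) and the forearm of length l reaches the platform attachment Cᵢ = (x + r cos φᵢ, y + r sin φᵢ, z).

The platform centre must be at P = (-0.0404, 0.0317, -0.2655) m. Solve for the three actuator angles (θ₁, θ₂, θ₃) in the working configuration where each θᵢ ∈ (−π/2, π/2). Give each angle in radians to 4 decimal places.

rotate P by −φ1: (-0.0404, 0.0317, -0.2655)
  A cos θ + B sin θ = C:  0.2304·cos θ + -0.2655·sin θ = -0.0249
  √(A²+B²)=0.3515;  θ1 = -0.8561+1.6417 ≈ 0.7856
rotate P by −φ2: (0.0477, 0.0191, -0.2655)
  A cos θ + B sin θ = C:  0.1423·cos θ + -0.2655·sin θ = 0.1424
  √(A²+B²)=0.3013;  θ2 = -1.0787+1.0784 ≈ -0.0002
arm 3 (φ=240.0°): x'=-0.0073, y'=-0.0508
  e−x'=0.1973;  (l²−L²−(e−x')²−y'²−z²)/2L = 0.0381
  √(A²+B²)=0.3308;  θ3 = -0.9318+1.4554 ≈ 0.5236

θ₁ = 0.7856, θ₂ = -0.0002, θ₃ = 0.5236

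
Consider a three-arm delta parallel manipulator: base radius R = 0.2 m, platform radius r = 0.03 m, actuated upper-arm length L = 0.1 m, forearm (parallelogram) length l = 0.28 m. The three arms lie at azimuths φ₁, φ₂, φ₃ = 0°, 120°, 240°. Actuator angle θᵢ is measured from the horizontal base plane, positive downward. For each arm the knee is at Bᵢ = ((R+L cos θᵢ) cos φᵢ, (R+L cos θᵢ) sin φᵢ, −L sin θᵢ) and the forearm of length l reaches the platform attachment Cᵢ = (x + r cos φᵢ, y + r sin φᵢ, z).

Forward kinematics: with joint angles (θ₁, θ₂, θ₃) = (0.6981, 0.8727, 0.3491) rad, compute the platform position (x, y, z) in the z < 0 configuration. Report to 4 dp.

(-0.0045, -0.0297, -0.1845)

arm 1 at φ=0.0°: (R−r)+L cos θ1 = 0.2466;  O1 = (0.2466, 0.0000, -0.0643)
O2 = (0.2343·cos120.0°, 0.2343·sin120.0°, -0.0766) = (-0.1171, 0.2029, -0.0766)
arm 3 at φ=240.0°: (R−r)+L cos θ3 = 0.2640;  O3 = (-0.1320, -0.2286, -0.0342)
subtract pairs → two planes through P
plane₁₂: -0.7275x+0.4058y+-0.0247z = -0.0042
Cramer: x(z) = -0.0007+0.0205z;  y(z) = -0.0117+0.0976z
into |P−O₁|² = l²: 1.0099z² + 0.1161z + -0.0129 = 0;  Δ = 0.0658;  z = -0.1845 or 0.0695 → z<0 root = -0.1845
x = -0.0045, y = -0.0297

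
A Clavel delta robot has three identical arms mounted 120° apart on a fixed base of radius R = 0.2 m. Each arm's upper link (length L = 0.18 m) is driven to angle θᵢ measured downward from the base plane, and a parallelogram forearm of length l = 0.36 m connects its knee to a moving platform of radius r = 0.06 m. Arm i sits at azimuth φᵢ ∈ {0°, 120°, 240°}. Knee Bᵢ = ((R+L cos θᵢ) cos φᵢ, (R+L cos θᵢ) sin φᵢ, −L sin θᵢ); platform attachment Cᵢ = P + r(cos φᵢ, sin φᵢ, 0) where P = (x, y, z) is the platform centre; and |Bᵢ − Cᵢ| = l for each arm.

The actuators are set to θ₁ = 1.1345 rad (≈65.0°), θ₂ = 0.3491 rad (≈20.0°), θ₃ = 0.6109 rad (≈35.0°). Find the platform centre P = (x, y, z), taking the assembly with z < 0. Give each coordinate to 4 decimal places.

(-0.1030, 0.0301, -0.3270)

arm 1 at φ=0.0°: (R−r)+L cos θ1 = 0.2161;  O1 = (0.2161, 0.0000, -0.1631)
arm 2 at φ=120.0°: (R−r)+L cos θ2 = 0.3091;  O2 = (-0.1546, 0.2677, -0.0616)
O3 = (0.2874·cos240.0°, 0.2874·sin240.0°, -0.1032) = (-0.1437, -0.2489, -0.1032)
subtract pairs → two planes through P
linear system: -0.7413x+0.5355y = 0.0261−0.2031z; -0.7196x+-0.4979y = 0.0200−0.1198z
Cramer: x(z) = -0.0314+0.2191z;  y(z) = 0.0052-0.0761z
into |P−O₁|² = l²: 1.0538z² + 0.2171z + -0.0417 = 0;  Δ = 0.2230;  z = -0.3270 or 0.1211 → z<0 root = -0.3270
x = -0.1030, y = 0.0301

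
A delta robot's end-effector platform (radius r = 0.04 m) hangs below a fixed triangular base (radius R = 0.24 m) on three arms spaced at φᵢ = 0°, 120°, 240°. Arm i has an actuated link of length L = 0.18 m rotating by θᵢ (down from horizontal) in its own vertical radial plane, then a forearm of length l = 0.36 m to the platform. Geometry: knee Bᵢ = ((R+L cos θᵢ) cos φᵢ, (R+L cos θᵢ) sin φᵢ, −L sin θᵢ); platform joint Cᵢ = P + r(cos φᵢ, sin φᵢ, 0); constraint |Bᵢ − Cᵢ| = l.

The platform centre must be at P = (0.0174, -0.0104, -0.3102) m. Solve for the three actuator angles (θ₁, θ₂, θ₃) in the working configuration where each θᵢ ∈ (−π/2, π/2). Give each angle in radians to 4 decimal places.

rotate P by −φ1: (0.0174, -0.0104, -0.3102)
  A cos θ + B sin θ = C:  0.1826·cos θ + -0.3102·sin θ = -0.0902
  θ1 = atan2(B,A) + arccos(C/0.3600) = 0.7853
φ2=120.0° → target in arm frame (-0.0177, -0.0099)
  e−x'=0.2177;  (l²−L²−(e−x')²−y'²−z²)/2L = -0.1292
  √(A²+B²)=0.3790;  θ2 = -0.9588+1.9187 ≈ 0.9599
arm 3 (φ=240.0°): x'=0.0003, y'=0.0203
  A cos θ + B sin θ = C:  0.1997·cos θ + -0.3102·sin θ = -0.1092
  θ3 = atan2(B,A) + arccos(C/0.3689) = 0.8725

θ₁ = 0.7853, θ₂ = 0.9599, θ₃ = 0.8725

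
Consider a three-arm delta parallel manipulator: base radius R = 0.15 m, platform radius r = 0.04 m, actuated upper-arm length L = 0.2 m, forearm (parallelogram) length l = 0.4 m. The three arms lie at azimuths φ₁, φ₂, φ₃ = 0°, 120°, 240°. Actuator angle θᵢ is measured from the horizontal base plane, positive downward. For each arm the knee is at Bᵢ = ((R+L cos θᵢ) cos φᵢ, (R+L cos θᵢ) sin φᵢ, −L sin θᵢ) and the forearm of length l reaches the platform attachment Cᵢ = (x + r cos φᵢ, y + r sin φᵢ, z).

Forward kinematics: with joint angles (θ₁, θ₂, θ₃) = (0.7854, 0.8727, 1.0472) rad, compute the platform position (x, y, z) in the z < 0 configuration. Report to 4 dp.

(0.0380, 0.0341, -0.4780)

arm 1 at φ=0.0°: ρ1 = 0.2514;  O1 = (0.2514, 0.0000, -0.1414)
φ2=120.0°: virtual centre (-0.1193, 0.2066, -0.1532), radius l
arm 3 at φ=240.0°: ρ3 = 0.2100;  O3 = (-0.1050, -0.1819, -0.1732)
|O₂|²−|O₁|² = -0.0028;  |O₃|²−|O₁|² = -0.0091
[-0.7414 0.4132 -0.0236]·P = -0.0028;  [-0.7128 -0.3637 -0.0636]·P = -0.0091
Cramer: x(z) = 0.0085-0.0618z;  y(z) = 0.0084-0.0537z
quadratic in z: (1.0067)z²+(0.3119)z+(-0.0809)=0, √Δ=0.6505 → z ∈ {-0.4780, 0.1682}; z = -0.4780 (taking z<0)
x = 0.0380, y = 0.0341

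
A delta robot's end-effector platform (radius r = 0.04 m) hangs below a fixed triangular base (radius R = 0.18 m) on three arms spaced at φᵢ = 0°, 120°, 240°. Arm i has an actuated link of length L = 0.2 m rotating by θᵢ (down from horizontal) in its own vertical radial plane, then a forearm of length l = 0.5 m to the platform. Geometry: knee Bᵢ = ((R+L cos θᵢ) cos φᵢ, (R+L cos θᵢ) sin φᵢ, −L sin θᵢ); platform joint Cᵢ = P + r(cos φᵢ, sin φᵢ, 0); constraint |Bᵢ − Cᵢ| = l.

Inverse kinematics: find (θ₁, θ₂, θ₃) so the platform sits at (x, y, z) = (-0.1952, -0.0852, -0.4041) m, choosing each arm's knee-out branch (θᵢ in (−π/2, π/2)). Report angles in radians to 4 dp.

θ₁ = 1.0470, θ₂ = 0.3489, θ₃ = -0.2619

arm 1 (φ=0.0°): x'=-0.1952, y'=-0.0852
  A=0.3352, B=-0.4041, C=(l²−L²−A²−y'²−z²)/(2L)=-0.1823
  γ=atan2(-0.4041,0.3352)=-0.8783;  ψ=arccos(-0.3472)=1.9254;  θ1=γ+ψ≈1.0470
rotate P by −φ2: (0.0238, 0.2116, -0.4041)
  A cos θ + B sin θ = C:  0.1162·cos θ + -0.4041·sin θ = -0.0290
  √(A²+B²)=0.4205;  θ2 = -1.2908+1.6398 ≈ 0.3489
rotate P by −φ3: (0.1714, -0.1264, -0.4041)
  A cos θ + B sin θ = C:  -0.0314·cos θ + -0.4041·sin θ = 0.0743
  γ=atan2(-0.4041,-0.0314)=-1.6483;  ψ=arccos(0.1834)=1.3864;  θ3=γ+ψ≈-0.2619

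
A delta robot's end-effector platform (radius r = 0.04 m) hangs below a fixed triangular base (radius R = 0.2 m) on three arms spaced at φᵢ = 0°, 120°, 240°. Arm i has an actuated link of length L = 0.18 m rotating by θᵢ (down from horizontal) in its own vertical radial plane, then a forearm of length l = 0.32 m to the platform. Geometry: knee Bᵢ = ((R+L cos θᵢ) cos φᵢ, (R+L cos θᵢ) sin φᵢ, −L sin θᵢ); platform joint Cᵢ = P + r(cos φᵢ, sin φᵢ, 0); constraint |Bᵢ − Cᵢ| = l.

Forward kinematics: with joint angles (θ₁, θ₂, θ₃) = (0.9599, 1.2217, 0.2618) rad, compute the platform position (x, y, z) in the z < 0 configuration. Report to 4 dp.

arm 1 at φ=0.0°: e+L cos θ1 = 0.2632;  S1 = (0.2632, 0.0000, -0.1474)
S2 = (0.2216·cos120.0°, 0.2216·sin120.0°, -0.1691) = (-0.1108, 0.1919, -0.1691)
arm 3 at φ=240.0°: e+L cos θ3 = 0.3339;  S3 = (-0.1669, -0.2891, -0.0466)
|S₂|²−|S₁|² = -0.0133;  |S₃|²−|S₁|² = 0.0226
plane₁₂: -0.7481x+0.3838y+-0.0434z = -0.0133
det = 0.7628;  x = -0.0013+0.0686z,  y = -0.0372+0.2468z
into |P−S₁|² = l²: 1.0656z² + 0.2402z + -0.0093 = 0;  Δ = 0.0974;  z = -0.2592 or 0.0337 → z<0 root = -0.2592
x = -0.0190, y = -0.1012

(-0.0190, -0.1012, -0.2592)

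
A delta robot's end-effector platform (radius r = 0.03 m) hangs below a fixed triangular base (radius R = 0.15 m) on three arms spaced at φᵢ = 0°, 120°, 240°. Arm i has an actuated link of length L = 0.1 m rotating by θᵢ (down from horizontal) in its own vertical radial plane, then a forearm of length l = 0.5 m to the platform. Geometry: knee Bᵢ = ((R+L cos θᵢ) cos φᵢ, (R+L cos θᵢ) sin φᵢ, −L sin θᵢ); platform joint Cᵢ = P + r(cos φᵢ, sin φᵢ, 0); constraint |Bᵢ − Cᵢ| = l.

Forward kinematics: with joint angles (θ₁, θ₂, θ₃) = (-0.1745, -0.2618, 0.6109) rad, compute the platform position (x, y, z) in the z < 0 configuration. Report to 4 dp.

φ1=0.0°: virtual centre (0.2185, 0.0000, 0.0174), radius l
O2 = (0.2166·cos120.0°, 0.2166·sin120.0°, 0.0259) = (-0.1083, 0.1876, 0.0259)
arm 3 at φ=240.0°: (R−r)+L cos θ3 = 0.2019;  O3 = (-0.1010, -0.1749, -0.0574)
|O₂|²−|O₁|² = -0.0005;  |O₃|²−|O₁|² = -0.0040
linear system: -0.6536x+0.3751y = -0.0005−0.0170z; -0.6389x+-0.3497y = -0.0040−-0.1494z
det = 0.4682;  x = 0.0035+-0.1070z,  y = 0.0049+-0.2318z
sphere 1 gives Az²+Bz+C=0 with A=1.0652, B=0.0090, C=-0.2035;  B²−4AC=0.8670;  roots -0.4413, 0.4328;  negative root z = -0.4413
x = 0.0507, y = 0.1072

(0.0507, 0.1072, -0.4413)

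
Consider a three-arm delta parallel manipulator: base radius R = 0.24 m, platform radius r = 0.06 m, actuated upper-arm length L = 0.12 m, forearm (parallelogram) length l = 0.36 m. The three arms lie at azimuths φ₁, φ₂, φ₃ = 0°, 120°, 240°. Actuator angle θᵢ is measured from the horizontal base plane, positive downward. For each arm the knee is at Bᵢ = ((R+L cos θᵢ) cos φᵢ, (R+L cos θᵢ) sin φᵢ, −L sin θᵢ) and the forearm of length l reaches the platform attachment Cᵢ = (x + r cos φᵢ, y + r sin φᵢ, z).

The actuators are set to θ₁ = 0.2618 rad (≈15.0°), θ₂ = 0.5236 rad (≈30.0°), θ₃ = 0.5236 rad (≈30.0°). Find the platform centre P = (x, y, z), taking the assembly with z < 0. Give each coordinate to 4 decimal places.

centre 1 = (0.2959·cos0.0°, 0.2959·sin0.0°, -0.0311) = (0.2959, 0.0000, -0.0311)
centre 2 = (0.2839·cos120.0°, 0.2839·sin120.0°, -0.0600) = (-0.1420, 0.2459, -0.0600)
arm 3 at φ=240.0°: e+L cos θ3 = 0.2839;  centre 3 = (-0.1420, -0.2459, -0.0600)
subtract pairs → two planes through P
plane₁₂: -0.8757x+0.4918y+-0.0579z = -0.0043
Cramer: x(z) = 0.0049-0.0661z;  y(z) = 0.0000+0.0000z
sphere 1 gives Az²+Bz+C=0 with A=1.0044, B=0.1006, C=-0.0440;  B²−4AC=0.1867;  roots -0.2652, 0.1651;  negative root z = -0.2652
x = 0.0225, y = 0.0000

(0.0225, 0.0000, -0.2652)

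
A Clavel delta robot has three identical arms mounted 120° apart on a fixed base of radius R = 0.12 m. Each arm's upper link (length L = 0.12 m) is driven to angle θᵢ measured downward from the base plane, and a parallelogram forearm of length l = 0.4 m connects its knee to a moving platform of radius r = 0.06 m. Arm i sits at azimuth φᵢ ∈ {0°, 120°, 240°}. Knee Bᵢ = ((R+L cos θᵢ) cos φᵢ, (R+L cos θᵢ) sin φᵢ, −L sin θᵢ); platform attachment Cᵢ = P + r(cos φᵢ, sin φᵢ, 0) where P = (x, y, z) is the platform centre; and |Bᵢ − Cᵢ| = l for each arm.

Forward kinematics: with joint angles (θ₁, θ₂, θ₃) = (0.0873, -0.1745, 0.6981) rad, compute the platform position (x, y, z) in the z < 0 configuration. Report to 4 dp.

centre 1 = (0.1795·cos0.0°, 0.1795·sin0.0°, -0.0105) = (0.1795, 0.0000, -0.0105)
φ2=120.0°: virtual centre (-0.0891, 0.1543, 0.0208), radius l
centre 3 = (0.1519·cos240.0°, 0.1519·sin240.0°, -0.0771) = (-0.0760, -0.1316, -0.0771)
|centre ₂|²−|centre ₁|² = -0.0002;  |centre ₃|²−|centre ₁|² = -0.0033
[-0.5373 0.3086 0.0626]·P = -0.0002;  [-0.5110 -0.2631 -0.1333]·P = -0.0033
det = 0.2991;  x = 0.0036+-0.0825z,  y = 0.0057+-0.3465z
sphere 1 gives Az²+Bz+C=0 with A=1.1268, B=0.0460, C=-0.1289;  B²−4AC=0.5831;  roots -0.3592, 0.3184;  negative root z = -0.3592
x = 0.0332, y = 0.1301

(0.0332, 0.1301, -0.3592)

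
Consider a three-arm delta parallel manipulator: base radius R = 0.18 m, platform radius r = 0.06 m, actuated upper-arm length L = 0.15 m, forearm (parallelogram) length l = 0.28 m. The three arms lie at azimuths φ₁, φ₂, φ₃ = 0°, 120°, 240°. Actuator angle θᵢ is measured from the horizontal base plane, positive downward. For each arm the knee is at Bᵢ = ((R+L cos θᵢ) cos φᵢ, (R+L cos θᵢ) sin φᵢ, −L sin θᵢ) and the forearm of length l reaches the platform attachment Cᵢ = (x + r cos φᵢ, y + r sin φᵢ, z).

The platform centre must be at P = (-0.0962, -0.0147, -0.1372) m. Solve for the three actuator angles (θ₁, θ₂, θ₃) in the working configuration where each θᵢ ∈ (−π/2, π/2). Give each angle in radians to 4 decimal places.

φ1=0.0° → target in arm frame (-0.0962, -0.0147)
  e−x'=0.2162;  (l²−L²−(e−x')²−y'²−z²)/2L = -0.0329
  θ1 = atan2(B,A) + arccos(C/0.2561) = 1.1343
rotate P by −φ2: (0.0354, 0.0907, -0.1372)
  e−x'=0.0846;  (l²−L²−(e−x')²−y'²−z²)/2L = 0.0723
  θ2 = atan2(B,A) + arccos(C/0.1612) = 0.0875
rotate P by −φ3: (0.0608, -0.0760, -0.1372)
  A=0.0592, B=-0.1372, C=(l²−L²−A²−y'²−z²)/(2L)=0.0927
  γ=atan2(-0.1372,0.0592)=-1.1636;  ψ=arccos(0.6203)=0.9017;  θ3=γ+ψ≈-0.2620

θ₁ = 1.1343, θ₂ = 0.0875, θ₃ = -0.2620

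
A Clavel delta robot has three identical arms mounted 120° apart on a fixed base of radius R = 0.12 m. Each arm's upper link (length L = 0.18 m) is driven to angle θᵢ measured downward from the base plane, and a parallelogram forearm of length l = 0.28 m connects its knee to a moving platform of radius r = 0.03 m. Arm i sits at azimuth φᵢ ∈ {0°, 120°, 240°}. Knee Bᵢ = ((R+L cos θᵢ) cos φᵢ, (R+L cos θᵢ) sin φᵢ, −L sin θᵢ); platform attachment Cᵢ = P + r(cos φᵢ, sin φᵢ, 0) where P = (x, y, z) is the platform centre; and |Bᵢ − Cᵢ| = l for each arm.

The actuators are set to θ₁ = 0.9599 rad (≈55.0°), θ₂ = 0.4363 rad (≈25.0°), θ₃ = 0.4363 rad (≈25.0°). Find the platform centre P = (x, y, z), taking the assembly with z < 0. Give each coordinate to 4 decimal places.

arm 1 at φ=0.0°: ρ1 = 0.1932;  centre 1 = (0.1932, 0.0000, -0.1474)
arm 2 at φ=120.0°: ρ2 = 0.2531;  centre 2 = (-0.1266, 0.2192, -0.0761)
centre 3 = (0.2531·cos240.0°, 0.2531·sin240.0°, -0.0761) = (-0.1266, -0.2192, -0.0761)
subtract pairs → two planes through P
plane₁₂: -0.6396x+0.4384y+0.1428z = 0.0108
det = 0.5609;  x = -0.0169+0.2232z,  y = 0.0000+0.0000z
quadratic in z: (1.0498)z²+(0.2011)z+(-0.0125)=0, √Δ=0.3050 → z ∈ {-0.2410, 0.0495}; z = -0.2410 (taking z<0)
x = -0.0706, y = 0.0000

(-0.0706, 0.0000, -0.2410)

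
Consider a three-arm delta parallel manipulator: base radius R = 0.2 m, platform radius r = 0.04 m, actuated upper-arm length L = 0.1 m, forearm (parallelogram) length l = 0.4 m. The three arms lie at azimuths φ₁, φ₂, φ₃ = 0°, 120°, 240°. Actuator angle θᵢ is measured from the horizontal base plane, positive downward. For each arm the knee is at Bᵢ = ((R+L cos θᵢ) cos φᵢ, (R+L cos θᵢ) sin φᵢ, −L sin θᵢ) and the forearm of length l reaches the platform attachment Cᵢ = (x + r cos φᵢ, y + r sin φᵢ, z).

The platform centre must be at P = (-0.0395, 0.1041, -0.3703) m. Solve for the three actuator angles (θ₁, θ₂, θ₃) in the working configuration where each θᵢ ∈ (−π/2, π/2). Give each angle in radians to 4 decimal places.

θ₁ = 0.9596, θ₂ = -0.0004, θ₃ = 1.1345

arm 1 (φ=0.0°): x'=-0.0395, y'=0.1041
  A=0.1995, B=-0.3703, C=(l²−L²−A²−y'²−z²)/(2L)=-0.1888
  √(A²+B²)=0.4206;  θ1 = -1.0766+2.0363 ≈ 0.9596
arm 2 (φ=120.0°): x'=0.1099, y'=-0.0178
  e−x'=0.0501;  (l²−L²−(e−x')²−y'²−z²)/2L = 0.0502
  θ2 = atan2(B,A) + arccos(C/0.3737) = -0.0004
rotate P by −φ3: (-0.0704, -0.0863, -0.3703)
  e−x'=0.2304;  (l²−L²−(e−x')²−y'²−z²)/2L = -0.2382
  √(A²+B²)=0.4361;  θ3 = -1.0142+2.1487 ≈ 1.1345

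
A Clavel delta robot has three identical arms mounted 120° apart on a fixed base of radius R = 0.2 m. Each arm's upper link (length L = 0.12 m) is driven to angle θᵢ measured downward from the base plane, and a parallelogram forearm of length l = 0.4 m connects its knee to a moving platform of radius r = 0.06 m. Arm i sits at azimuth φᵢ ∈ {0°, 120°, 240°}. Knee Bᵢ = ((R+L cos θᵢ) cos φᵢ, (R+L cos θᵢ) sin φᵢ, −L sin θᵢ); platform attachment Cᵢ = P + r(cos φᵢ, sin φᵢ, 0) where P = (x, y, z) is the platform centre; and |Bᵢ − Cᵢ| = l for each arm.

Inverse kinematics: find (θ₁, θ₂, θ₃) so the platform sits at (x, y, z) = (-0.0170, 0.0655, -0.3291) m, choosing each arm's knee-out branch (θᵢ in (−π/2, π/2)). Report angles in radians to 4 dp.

θ₁ = 0.3495, θ₂ = -0.1744, θ₃ = 0.5238

arm 1 (φ=0.0°): x'=-0.0170, y'=0.0655
  A cos θ + B sin θ = C:  0.1570·cos θ + -0.3291·sin θ = 0.0348
  γ=atan2(-0.3291,0.1570)=-1.1257;  ψ=arccos(0.0955)=1.4752;  θ1=γ+ψ≈0.3495
rotate P by −φ2: (0.0652, -0.0180, -0.3291)
  A cos θ + B sin θ = C:  0.0748·cos θ + -0.3291·sin θ = 0.1307
  θ2 = atan2(B,A) + arccos(C/0.3375) = -0.1744
arm 3 (φ=240.0°): x'=-0.0482, y'=-0.0475
  A cos θ + B sin θ = C:  0.1882·cos θ + -0.3291·sin θ = -0.0016
  θ3 = atan2(B,A) + arccos(C/0.3791) = 0.5238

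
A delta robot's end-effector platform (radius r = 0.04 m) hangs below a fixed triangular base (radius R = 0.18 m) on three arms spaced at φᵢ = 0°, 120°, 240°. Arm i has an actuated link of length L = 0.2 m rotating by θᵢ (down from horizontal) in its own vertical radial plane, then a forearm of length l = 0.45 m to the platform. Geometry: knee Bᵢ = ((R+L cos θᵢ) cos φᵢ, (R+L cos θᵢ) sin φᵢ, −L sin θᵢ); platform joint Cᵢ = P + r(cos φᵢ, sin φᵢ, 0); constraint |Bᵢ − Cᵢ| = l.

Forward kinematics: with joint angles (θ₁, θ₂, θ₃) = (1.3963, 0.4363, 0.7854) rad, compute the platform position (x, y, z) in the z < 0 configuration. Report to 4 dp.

φ1=0.0°: virtual centre (0.1747, 0.0000, -0.1970), radius l
centre 2 = (0.3213·cos120.0°, 0.3213·sin120.0°, -0.0845) = (-0.1606, 0.2782, -0.0845)
centre 3 = (0.2814·cos240.0°, 0.2814·sin240.0°, -0.1414) = (-0.1407, -0.2437, -0.1414)
eliminate P² terms by subtracting sphere 1 from 2 and 3
[-0.6707 0.5564 0.2249]·P = 0.0410;  [-0.6309 -0.4874 0.1111]·P = 0.0299
det = 0.6780;  x = -0.0540+0.2529z,  y = 0.0086+-0.0994z
sphere 1 gives Az²+Bz+C=0 with A=1.0738, B=0.2765, C=-0.1113;  B²−4AC=0.5546;  roots -0.4755, 0.2180;  negative root z = -0.4755
x = -0.1743, y = 0.0559

(-0.1743, 0.0559, -0.4755)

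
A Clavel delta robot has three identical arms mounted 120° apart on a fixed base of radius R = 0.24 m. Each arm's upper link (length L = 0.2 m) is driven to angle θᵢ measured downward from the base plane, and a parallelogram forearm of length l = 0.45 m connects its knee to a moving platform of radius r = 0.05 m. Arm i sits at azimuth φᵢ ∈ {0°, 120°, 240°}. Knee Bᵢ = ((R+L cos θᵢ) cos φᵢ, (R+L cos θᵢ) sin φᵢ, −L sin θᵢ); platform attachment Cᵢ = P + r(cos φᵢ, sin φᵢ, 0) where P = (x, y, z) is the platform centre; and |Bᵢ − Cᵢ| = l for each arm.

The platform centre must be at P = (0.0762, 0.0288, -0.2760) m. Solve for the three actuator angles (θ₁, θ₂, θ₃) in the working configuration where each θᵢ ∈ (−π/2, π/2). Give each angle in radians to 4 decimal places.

arm 1 (φ=0.0°): x'=0.0762, y'=0.0288
  e−x'=0.1138;  (l²−L²−(e−x')²−y'²−z²)/2L = 0.1814
  √(A²+B²)=0.2985;  θ1 = -1.1797+0.9179 ≈ -0.2618
φ2=120.0° → target in arm frame (-0.0132, -0.0804)
  A=0.2032, B=-0.2760, C=(l²−L²−A²−y'²−z²)/(2L)=0.0965
  θ2 = atan2(B,A) + arccos(C/0.3427) = 0.3492
rotate P by −φ3: (-0.0630, 0.0516, -0.2760)
  A=0.2530, B=-0.2760, C=(l²−L²−A²−y'²−z²)/(2L)=0.0491
  θ3 = atan2(B,A) + arccos(C/0.3744) = 0.6106

θ₁ = -0.2618, θ₂ = 0.3492, θ₃ = 0.6106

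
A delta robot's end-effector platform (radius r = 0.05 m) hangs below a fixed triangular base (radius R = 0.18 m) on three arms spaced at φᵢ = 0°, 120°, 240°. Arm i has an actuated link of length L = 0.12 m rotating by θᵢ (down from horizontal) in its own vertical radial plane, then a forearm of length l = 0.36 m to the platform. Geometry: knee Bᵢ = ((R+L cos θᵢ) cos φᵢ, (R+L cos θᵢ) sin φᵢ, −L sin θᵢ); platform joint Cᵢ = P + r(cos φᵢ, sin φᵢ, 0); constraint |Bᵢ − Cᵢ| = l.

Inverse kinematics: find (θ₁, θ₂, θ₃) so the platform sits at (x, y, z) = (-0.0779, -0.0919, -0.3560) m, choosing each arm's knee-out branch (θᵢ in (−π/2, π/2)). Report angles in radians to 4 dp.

θ₁ = 1.2215, θ₂ = 1.0472, θ₃ = 0.1746

rotate P by −φ1: (-0.0779, -0.0919, -0.3560)
  A cos θ + B sin θ = C:  0.2079·cos θ + -0.3560·sin θ = -0.2634
  √(A²+B²)=0.4123;  θ1 = -1.0422+2.2637 ≈ 1.2215
rotate P by −φ2: (-0.0406, 0.1134, -0.3560)
  A=0.1706, B=-0.3560, C=(l²−L²−A²−y'²−z²)/(2L)=-0.2230
  γ=atan2(-0.3560,0.1706)=-1.1238;  ψ=arccos(-0.5648)=2.1710;  θ2=γ+ψ≈1.0472
arm 3 (φ=240.0°): x'=0.1185, y'=-0.0215
  e−x'=0.0115;  (l²−L²−(e−x')²−y'²−z²)/2L = -0.0505
  √(A²+B²)=0.3562;  θ3 = -1.5386+1.7132 ≈ 0.1746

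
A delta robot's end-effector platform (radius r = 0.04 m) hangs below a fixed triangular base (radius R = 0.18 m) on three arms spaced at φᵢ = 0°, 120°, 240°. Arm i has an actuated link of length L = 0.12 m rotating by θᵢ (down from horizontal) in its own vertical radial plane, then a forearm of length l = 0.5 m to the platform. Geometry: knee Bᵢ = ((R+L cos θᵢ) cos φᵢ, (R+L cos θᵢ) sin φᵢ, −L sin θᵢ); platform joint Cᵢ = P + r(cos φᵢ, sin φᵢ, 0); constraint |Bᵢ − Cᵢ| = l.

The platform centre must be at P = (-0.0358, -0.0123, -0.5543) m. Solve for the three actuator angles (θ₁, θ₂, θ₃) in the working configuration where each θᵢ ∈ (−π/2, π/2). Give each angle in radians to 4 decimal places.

θ₁ = 1.1341, θ₂ = 0.9595, θ₃ = 0.8724

φ1=0.0° → target in arm frame (-0.0358, -0.0123)
  e−x'=0.1758;  (l²−L²−(e−x')²−y'²−z²)/2L = -0.4279
  γ=atan2(-0.5543,0.1758)=-1.2637;  ψ=arccos(-0.7359)=2.3978;  θ1=γ+ψ≈1.1341
φ2=120.0° → target in arm frame (0.0072, 0.0372)
  e−x'=0.1328;  (l²−L²−(e−x')²−y'²−z²)/2L = -0.3777
  √(A²+B²)=0.5700;  θ2 = -1.3357+2.2952 ≈ 0.9595
arm 3 (φ=240.0°): x'=0.0286, y'=-0.0249
  e−x'=0.1114;  (l²−L²−(e−x')²−y'²−z²)/2L = -0.3529
  θ3 = atan2(B,A) + arccos(C/0.5654) = 0.8724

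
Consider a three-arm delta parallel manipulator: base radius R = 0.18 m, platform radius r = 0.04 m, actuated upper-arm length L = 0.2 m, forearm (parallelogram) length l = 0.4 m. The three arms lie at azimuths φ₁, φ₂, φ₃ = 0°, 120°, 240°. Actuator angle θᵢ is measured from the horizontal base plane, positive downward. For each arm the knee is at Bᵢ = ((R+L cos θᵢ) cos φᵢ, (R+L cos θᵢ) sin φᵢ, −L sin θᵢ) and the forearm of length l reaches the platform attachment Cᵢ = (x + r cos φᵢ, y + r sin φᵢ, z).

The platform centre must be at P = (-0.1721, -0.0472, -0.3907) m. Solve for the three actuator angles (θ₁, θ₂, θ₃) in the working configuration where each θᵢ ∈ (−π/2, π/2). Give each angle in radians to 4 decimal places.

θ₁ = 1.3966, θ₂ = 0.6984, θ₃ = 0.3492

rotate P by −φ1: (-0.1721, -0.0472, -0.3907)
  A=0.3121, B=-0.3907, C=(l²−L²−A²−y'²−z²)/(2L)=-0.3307
  θ1 = atan2(B,A) + arccos(C/0.5001) = 1.3966
φ2=120.0° → target in arm frame (0.0452, 0.1726)
  A=0.0948, B=-0.3907, C=(l²−L²−A²−y'²−z²)/(2L)=-0.1786
  √(A²+B²)=0.4020;  θ2 = -1.3327+2.0311 ≈ 0.6984
rotate P by −φ3: (0.1269, -0.1254, -0.3907)
  A cos θ + B sin θ = C:  0.0131·cos θ + -0.3907·sin θ = -0.1214
  γ=atan2(-0.3907,0.0131)=-1.5373;  ψ=arccos(-0.3105)=1.8865;  θ3=γ+ψ≈0.3492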